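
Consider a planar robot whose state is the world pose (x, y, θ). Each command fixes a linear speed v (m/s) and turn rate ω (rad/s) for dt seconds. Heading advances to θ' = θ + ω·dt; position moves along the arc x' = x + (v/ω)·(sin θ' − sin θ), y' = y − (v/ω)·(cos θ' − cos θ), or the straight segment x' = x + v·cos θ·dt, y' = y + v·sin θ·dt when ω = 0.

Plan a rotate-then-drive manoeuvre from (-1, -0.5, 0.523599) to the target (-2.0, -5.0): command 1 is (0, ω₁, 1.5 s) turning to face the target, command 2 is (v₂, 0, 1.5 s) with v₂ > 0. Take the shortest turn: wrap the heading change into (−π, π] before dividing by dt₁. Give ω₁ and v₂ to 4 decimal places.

ω₁ = -1.5420, v₂ = 3.0732

heading to target = atan2(-5−-0.5, -2−-1) = -1.7895
Δθ = wrap(-1.7895 − 0.5236) = -2.3131; ω₁ = Δθ/dt₁ = -1.5420
distance = √((-2−-1)² + (-5−-0.5)²) = 4.6098; v₂ = distance/dt₂ = 3.0732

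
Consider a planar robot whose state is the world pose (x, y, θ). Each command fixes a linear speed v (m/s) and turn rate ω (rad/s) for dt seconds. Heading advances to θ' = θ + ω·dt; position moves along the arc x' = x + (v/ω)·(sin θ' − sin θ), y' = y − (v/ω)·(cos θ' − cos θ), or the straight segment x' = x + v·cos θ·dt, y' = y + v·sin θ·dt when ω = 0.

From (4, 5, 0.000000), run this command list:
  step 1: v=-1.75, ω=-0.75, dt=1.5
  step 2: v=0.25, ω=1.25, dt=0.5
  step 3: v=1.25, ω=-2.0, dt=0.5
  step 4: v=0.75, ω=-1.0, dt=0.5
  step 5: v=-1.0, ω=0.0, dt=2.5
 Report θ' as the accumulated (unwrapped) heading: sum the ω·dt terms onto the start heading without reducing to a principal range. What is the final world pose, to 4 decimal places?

(3.2773, 7.6418, -2.0000)

step 1: θ'=-1.1250 (R=2.3333) → pose (1.8947, 6.3273, -1.1250)
step 2: θ'=-0.5000 (R=0.2000) → pose (1.9793, 6.2380, -0.5000)
step 3: θ'=-1.5000 (R=-0.6250) → pose (2.3031, 5.7337, -1.5000)
step 4: θ'=-2.0000 (R=-0.7500) → pose (2.2369, 5.3685, -2.0000)
step 5: θ'=-2.0000 (straight) → pose (3.2773, 7.6418, -2.0000)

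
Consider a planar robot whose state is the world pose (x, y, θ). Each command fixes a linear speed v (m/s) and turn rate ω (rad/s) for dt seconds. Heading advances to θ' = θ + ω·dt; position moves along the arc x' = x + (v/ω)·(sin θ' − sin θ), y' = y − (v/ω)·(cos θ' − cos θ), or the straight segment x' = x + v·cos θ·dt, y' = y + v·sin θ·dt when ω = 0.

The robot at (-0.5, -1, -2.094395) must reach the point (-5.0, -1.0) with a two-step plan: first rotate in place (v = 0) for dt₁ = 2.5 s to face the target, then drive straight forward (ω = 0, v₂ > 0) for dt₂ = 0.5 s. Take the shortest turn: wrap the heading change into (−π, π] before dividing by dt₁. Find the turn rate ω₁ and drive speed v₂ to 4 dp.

ω₁ = -0.4189, v₂ = 9.0000

heading to target = atan2(-1−-1, -5−-0.5) = 3.1416
Δθ = wrap(3.1416 − -2.0944) = -1.0472; ω₁ = Δθ/dt₁ = -0.4189
distance = √((-5−-0.5)² + (-1−-1)²) = 4.5000; v₂ = distance/dt₂ = 9.0000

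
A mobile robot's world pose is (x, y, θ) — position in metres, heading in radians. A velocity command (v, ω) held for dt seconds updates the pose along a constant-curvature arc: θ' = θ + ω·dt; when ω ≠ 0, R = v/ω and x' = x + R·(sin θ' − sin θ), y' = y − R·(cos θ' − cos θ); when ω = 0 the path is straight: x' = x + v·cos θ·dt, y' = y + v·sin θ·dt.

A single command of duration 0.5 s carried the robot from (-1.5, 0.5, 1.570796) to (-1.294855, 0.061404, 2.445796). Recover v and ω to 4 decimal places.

Δθ = 2.445796 − 1.570796 = 0.875000
ω = Δθ/dt = 0.875000/0.5 = 1.7500
R = −Δy/(cos θ' − cos θ) = -0.5714
v = R·ω = -0.5714·1.7500 = -1.0000

v = -1.0000, ω = 1.7500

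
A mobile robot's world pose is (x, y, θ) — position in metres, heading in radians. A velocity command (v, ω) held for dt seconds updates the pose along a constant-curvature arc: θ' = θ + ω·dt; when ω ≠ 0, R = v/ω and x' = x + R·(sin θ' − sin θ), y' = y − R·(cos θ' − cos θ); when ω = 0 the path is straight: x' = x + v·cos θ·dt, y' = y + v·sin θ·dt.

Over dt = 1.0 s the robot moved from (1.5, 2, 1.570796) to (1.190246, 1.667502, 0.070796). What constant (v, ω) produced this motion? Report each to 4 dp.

Δθ = 0.070796 − 1.570796 = -1.500000
ω = Δθ/dt = -1.500000/1.0 = -1.5000
R = −Δy/(cos θ' − cos θ) = 0.3333
v = R·ω = 0.3333·-1.5000 = -0.5000

v = -0.5000, ω = -1.5000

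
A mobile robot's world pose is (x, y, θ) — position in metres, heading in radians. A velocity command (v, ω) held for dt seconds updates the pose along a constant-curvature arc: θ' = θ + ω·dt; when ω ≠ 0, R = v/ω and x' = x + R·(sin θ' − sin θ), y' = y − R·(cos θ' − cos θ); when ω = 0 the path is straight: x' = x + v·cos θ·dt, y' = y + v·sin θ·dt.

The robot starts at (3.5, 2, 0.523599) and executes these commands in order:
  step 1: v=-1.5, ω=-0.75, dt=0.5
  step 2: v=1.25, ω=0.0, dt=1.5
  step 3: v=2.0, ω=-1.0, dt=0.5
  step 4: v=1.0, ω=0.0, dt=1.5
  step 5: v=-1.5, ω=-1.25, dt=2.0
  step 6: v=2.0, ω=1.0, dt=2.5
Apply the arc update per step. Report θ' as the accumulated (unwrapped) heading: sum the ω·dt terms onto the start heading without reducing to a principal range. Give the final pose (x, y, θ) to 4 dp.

(6.9968, -0.1025, -0.3514)

step 1: θ'=0.1486 (R=2.0000) → pose (2.7961, 1.7541, 0.1486)
step 2: θ'=0.1486 (straight) → pose (4.6504, 2.0317, 0.1486)
step 3: θ'=-0.3514 (R=-2.0000) → pose (5.6350, 1.9315, -0.3514)
step 4: θ'=-0.3514 (straight) → pose (7.0433, 1.4152, -0.3514)
step 5: θ'=-2.8514 (R=1.2000) → pose (7.1130, 3.6917, -2.8514)
step 6: θ'=-0.3514 (R=2.0000) → pose (6.9968, -0.1025, -0.3514)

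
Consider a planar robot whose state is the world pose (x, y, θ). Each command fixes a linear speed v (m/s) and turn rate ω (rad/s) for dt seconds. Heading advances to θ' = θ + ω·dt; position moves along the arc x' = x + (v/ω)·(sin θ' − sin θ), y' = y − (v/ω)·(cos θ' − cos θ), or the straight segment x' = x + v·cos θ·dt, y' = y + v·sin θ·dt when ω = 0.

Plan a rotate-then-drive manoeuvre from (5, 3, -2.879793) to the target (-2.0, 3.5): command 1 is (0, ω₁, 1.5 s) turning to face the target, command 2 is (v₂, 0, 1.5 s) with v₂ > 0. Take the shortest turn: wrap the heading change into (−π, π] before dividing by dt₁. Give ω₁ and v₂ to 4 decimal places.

heading to target = atan2(3.5−3, -2−5) = 3.0703
Δθ = wrap(3.0703 − -2.8798) = -0.3331; ω₁ = Δθ/dt₁ = -0.2221
distance = √((-2−5)² + (3.5−3)²) = 7.0178; v₂ = distance/dt₂ = 4.6786

ω₁ = -0.2221, v₂ = 4.6786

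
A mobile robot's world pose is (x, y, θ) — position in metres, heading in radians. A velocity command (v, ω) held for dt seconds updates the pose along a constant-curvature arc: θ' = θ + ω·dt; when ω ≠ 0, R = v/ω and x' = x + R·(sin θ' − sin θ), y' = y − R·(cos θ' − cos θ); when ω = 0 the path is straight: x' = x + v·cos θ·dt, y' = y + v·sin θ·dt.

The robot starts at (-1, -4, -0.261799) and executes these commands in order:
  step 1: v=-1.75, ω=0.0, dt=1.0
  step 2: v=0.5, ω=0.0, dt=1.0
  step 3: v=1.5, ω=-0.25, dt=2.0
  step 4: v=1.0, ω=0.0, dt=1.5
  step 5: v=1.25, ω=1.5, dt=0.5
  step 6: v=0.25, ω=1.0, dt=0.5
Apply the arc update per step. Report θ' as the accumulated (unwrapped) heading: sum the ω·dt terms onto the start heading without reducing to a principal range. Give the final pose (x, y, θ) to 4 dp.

(2.1520, -6.3669, 0.4882)

step 1: θ'=-0.2618 (straight) → pose (-2.6904, -3.5471, -0.2618)
step 2: θ'=-0.2618 (straight) → pose (-2.2074, -3.6765, -0.2618)
step 3: θ'=-0.7618 (R=-6.0000) → pose (0.3810, -5.1305, -0.7618)
step 4: θ'=-0.7618 (straight) → pose (1.4664, -6.1658, -0.7618)
step 5: θ'=-0.0118 (R=0.8333) → pose (2.0318, -6.3961, -0.0118)
step 6: θ'=0.4882 (R=0.2500) → pose (2.1520, -6.3669, 0.4882)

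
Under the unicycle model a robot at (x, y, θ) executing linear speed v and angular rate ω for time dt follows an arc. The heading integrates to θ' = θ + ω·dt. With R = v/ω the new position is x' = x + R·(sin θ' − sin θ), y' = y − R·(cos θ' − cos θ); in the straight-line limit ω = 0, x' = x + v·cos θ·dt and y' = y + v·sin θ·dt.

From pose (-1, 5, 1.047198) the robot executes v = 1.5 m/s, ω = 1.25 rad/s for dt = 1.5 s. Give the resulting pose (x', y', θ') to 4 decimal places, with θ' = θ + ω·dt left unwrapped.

θ' = 1.0472 + 1.25·1.5 = 2.9222
R = v/ω = 1.5/1.25 = 1.2000
x' = -1 + 1.2000·(sin 2.9222 − sin 1.0472) = -1.7781
y' = 5 − 1.2000·(cos 2.9222 − cos 1.0472) = 6.7712

(-1.7781, 6.7712, 2.9222)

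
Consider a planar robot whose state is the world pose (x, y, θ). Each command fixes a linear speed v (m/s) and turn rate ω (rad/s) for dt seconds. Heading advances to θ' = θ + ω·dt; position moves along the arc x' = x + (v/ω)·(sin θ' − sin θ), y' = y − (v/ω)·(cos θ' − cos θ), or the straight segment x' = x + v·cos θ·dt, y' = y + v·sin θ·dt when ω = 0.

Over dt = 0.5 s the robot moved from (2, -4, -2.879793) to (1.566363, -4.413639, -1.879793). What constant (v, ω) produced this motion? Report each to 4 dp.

v = 1.2500, ω = 2.0000

Δθ = -1.879793 − -2.879793 = 1.000000
ω = Δθ/dt = 1.000000/0.5 = 2.0000
R = Δx/(sin θ' − sin θ) = 0.6250
v = R·ω = 0.6250·2.0000 = 1.2500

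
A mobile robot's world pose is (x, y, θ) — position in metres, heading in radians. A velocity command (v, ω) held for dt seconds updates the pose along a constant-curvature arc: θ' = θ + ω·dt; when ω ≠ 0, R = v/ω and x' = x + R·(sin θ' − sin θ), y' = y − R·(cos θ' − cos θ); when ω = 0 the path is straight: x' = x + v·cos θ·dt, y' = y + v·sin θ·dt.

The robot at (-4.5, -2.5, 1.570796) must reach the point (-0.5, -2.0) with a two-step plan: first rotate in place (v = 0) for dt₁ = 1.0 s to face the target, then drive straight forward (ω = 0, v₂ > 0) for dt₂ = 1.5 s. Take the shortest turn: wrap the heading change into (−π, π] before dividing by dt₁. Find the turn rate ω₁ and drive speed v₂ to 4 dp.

heading to target = atan2(-2−-2.5, -0.5−-4.5) = 0.1244
Δθ = wrap(0.1244 − 1.5708) = -1.4464; ω₁ = Δθ/dt₁ = -1.4464
distance = √((-0.5−-4.5)² + (-2−-2.5)²) = 4.0311; v₂ = distance/dt₂ = 2.6874

ω₁ = -1.4464, v₂ = 2.6874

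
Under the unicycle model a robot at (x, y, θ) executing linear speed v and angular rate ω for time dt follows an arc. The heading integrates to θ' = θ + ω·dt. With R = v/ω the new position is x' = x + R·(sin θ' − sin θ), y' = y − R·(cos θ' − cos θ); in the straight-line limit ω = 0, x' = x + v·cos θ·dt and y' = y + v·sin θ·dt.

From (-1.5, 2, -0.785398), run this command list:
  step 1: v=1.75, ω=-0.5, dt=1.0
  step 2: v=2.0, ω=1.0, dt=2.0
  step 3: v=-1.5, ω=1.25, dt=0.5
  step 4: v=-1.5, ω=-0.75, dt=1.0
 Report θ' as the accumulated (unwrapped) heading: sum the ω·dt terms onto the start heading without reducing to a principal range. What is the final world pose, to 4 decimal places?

(1.3969, -2.2726, 0.5896)

step 1: θ'=-1.2854 (R=-3.5000) → pose (-0.6164, 0.5105, -1.2854)
step 2: θ'=0.7146 (R=2.0000) → pose (2.6133, -0.4371, 0.7146)
step 3: θ'=1.3396 (R=-1.2000) → pose (2.2316, -1.0686, 1.3396)
step 4: θ'=0.5896 (R=2.0000) → pose (1.3969, -2.2726, 0.5896)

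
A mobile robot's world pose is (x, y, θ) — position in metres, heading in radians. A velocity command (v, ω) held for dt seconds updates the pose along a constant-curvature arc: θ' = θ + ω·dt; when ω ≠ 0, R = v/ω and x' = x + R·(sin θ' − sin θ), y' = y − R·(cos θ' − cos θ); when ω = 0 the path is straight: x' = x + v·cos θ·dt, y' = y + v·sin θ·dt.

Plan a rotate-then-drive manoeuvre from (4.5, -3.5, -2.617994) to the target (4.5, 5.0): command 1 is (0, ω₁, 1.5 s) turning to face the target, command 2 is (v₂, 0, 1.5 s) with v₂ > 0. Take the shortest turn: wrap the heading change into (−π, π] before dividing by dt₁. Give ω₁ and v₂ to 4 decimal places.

heading to target = atan2(5−-3.5, 4.5−4.5) = 1.5708
Δθ = wrap(1.5708 − -2.6180) = -2.0944; ω₁ = Δθ/dt₁ = -1.3963
distance = √((4.5−4.5)² + (5−-3.5)²) = 8.5000; v₂ = distance/dt₂ = 5.6667

ω₁ = -1.3963, v₂ = 5.6667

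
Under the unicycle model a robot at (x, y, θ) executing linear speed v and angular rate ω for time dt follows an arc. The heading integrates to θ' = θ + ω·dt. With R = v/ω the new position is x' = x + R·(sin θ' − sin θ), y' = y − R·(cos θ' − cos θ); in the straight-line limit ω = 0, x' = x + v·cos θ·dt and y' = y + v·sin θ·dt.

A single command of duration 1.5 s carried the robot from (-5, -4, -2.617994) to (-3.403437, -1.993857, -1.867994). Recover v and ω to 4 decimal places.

v = -1.7500, ω = 0.5000

Δθ = -1.867994 − -2.617994 = 0.750000
ω = Δθ/dt = 0.750000/1.5 = 0.5000
R = −Δy/(cos θ' − cos θ) = -3.5000
v = R·ω = -3.5000·0.5000 = -1.7500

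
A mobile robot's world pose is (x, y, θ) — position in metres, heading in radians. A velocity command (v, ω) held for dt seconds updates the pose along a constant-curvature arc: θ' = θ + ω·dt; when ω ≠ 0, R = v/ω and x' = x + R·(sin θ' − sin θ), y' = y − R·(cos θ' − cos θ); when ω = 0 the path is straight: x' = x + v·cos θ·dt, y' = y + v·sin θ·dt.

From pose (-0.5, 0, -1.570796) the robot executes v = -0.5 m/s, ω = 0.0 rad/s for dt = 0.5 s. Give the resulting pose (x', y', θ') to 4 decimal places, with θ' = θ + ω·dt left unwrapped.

θ' = -1.5708 + 0.0·0.5 = -1.5708
ω = 0 → straight: x' = -0.5 + -0.5·cos(-1.5708)·0.5 = -0.5000
y' = 0 + -0.5·sin(-1.5708)·0.5 = 0.2500

(-0.5000, 0.2500, -1.5708)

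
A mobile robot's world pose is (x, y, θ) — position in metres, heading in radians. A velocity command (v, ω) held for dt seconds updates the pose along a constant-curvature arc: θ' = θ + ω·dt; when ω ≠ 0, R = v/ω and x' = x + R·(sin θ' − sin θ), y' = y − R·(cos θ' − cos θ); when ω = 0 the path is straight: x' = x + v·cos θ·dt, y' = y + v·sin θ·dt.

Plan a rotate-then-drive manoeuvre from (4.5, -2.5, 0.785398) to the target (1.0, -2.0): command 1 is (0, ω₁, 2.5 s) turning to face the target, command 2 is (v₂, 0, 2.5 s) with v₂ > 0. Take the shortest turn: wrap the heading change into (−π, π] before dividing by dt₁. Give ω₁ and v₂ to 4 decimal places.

ω₁ = 0.8857, v₂ = 1.4142

heading to target = atan2(-2−-2.5, 1−4.5) = 2.9997
Δθ = wrap(2.9997 − 0.7854) = 2.2143; ω₁ = Δθ/dt₁ = 0.8857
distance = √((1−4.5)² + (-2−-2.5)²) = 3.5355; v₂ = distance/dt₂ = 1.4142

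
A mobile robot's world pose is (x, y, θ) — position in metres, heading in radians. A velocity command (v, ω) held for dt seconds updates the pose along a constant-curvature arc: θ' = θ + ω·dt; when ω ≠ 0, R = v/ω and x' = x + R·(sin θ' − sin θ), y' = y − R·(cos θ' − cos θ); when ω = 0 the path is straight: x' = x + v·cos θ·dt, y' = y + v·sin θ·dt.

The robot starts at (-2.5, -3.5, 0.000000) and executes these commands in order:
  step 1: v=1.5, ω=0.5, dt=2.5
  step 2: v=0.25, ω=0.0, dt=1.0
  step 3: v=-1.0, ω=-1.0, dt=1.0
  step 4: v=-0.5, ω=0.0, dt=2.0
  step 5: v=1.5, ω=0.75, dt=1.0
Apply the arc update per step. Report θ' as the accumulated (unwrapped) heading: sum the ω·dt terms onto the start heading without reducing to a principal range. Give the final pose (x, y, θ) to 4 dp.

(-0.0566, -1.2525, 1.0000)

step 1: θ'=1.2500 (R=3.0000) → pose (0.3470, -1.4460, 1.2500)
step 2: θ'=1.2500 (straight) → pose (0.4258, -1.2087, 1.2500)
step 3: θ'=0.2500 (R=1.0000) → pose (-0.2758, -1.8623, 0.2500)
step 4: θ'=0.2500 (straight) → pose (-1.2447, -2.1097, 0.2500)
step 5: θ'=1.0000 (R=2.0000) → pose (-0.0566, -1.2525, 1.0000)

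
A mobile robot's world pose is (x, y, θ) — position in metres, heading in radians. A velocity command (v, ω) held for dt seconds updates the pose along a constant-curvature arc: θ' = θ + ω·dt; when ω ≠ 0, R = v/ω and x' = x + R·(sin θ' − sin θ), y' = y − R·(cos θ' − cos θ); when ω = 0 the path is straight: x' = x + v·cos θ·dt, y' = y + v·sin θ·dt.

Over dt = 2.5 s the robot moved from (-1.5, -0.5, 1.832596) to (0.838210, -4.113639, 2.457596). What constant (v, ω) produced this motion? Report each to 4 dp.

Δθ = 2.457596 − 1.832596 = 0.625000
ω = Δθ/dt = 0.625000/2.5 = 0.2500
R = −Δy/(cos θ' − cos θ) = -7.0000
v = R·ω = -7.0000·0.2500 = -1.7500

v = -1.7500, ω = 0.2500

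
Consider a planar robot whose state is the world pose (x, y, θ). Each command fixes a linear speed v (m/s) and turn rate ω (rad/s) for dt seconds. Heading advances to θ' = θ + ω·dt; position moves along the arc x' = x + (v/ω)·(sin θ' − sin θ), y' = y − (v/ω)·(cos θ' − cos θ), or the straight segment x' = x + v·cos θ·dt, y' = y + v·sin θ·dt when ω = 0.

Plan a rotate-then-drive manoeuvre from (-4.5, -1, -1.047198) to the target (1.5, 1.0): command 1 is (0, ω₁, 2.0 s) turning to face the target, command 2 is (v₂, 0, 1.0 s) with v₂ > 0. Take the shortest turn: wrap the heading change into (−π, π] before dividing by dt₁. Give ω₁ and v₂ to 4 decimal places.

ω₁ = 0.6845, v₂ = 6.3246

heading to target = atan2(1−-1, 1.5−-4.5) = 0.3218
Δθ = wrap(0.3218 − -1.0472) = 1.3689; ω₁ = Δθ/dt₁ = 0.6845
distance = √((1.5−-4.5)² + (1−-1)²) = 6.3246; v₂ = distance/dt₂ = 6.3246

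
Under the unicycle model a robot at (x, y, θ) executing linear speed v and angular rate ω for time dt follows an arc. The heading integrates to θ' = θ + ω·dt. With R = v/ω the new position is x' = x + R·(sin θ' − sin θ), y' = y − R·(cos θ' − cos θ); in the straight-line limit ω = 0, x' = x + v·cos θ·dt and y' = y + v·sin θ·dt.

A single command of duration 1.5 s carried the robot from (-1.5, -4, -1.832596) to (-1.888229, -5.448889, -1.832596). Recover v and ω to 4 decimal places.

Δθ = -1.832596 − -1.832596 = 0.000000
ω = Δθ/dt = 0.000000/1.5 = 0.0000
ω = 0 → v = (Δx·cos θ + Δy·sin θ)/dt = 1.0000

v = 1.0000, ω = 0.0000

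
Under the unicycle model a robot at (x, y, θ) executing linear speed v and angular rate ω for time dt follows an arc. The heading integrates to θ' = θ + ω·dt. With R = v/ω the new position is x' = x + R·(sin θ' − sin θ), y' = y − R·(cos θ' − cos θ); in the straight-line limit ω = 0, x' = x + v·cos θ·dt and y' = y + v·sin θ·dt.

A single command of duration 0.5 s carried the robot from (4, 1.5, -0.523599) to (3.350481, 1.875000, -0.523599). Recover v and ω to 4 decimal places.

Δθ = -0.523599 − -0.523599 = 0.000000
ω = Δθ/dt = 0.000000/0.5 = 0.0000
ω = 0 → v = (Δx·cos θ + Δy·sin θ)/dt = -1.5000

v = -1.5000, ω = 0.0000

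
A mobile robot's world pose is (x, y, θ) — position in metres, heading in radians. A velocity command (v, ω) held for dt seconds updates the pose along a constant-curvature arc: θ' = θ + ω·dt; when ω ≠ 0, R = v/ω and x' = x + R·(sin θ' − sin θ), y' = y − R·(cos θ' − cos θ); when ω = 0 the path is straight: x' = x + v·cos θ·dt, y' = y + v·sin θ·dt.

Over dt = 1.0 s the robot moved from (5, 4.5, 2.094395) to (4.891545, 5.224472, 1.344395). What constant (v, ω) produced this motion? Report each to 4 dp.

v = 0.7500, ω = -0.7500

Δθ = 1.344395 − 2.094395 = -0.750000
ω = Δθ/dt = -0.750000/1.0 = -0.7500
R = −Δy/(cos θ' − cos θ) = -1.0000
v = R·ω = -1.0000·-0.7500 = 0.7500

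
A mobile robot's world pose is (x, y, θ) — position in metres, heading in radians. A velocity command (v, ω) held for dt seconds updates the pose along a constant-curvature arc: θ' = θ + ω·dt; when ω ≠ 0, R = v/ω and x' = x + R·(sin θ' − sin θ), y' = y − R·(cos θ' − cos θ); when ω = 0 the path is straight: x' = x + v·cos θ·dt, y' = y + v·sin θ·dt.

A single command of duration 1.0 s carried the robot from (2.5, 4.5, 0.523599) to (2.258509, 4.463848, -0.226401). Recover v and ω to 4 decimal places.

v = -0.2500, ω = -0.7500

Δθ = -0.226401 − 0.523599 = -0.750000
ω = Δθ/dt = -0.750000/1.0 = -0.7500
R = Δx/(sin θ' − sin θ) = 0.3333
v = R·ω = 0.3333·-0.7500 = -0.2500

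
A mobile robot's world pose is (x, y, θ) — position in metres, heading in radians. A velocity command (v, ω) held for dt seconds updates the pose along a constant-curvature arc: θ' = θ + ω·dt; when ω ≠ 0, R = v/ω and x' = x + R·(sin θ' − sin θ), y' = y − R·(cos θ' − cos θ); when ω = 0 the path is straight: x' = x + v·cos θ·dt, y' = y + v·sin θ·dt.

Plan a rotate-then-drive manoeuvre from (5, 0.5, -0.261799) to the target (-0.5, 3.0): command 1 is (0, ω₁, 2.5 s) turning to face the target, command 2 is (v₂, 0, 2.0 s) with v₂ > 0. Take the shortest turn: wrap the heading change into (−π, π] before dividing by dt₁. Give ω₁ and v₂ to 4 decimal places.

ω₁ = 1.1907, v₂ = 3.0208

heading to target = atan2(3−0.5, -0.5−5) = 2.7150
Δθ = wrap(2.7150 − -0.2618) = 2.9768; ω₁ = Δθ/dt₁ = 1.1907
distance = √((-0.5−5)² + (3−0.5)²) = 6.0415; v₂ = distance/dt₂ = 3.0208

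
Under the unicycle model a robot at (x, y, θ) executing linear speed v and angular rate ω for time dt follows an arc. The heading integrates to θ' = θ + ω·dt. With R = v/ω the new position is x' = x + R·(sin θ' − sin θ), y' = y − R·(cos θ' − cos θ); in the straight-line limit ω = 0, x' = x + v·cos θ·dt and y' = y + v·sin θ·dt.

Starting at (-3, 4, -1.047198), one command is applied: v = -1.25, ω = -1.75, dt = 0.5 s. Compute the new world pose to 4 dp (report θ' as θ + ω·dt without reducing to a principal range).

(-3.0520, 4.6030, -1.9222)

θ' = -1.0472 + -1.75·0.5 = -1.9222
R = v/ω = -1.25/-1.75 = 0.7143
x' = -3 + 0.7143·(sin -1.9222 − sin -1.0472) = -3.0520
y' = 4 − 0.7143·(cos -1.9222 − cos -1.0472) = 4.6030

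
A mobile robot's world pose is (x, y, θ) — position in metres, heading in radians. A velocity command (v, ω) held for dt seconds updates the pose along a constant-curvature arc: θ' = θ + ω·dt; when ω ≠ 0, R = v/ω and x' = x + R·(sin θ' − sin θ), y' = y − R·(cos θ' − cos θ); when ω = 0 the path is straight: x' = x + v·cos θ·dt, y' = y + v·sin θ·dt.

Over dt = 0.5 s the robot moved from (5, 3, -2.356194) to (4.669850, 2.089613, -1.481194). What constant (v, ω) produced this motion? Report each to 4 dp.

v = 2.0000, ω = 1.7500

Δθ = -1.481194 − -2.356194 = 0.875000
ω = Δθ/dt = 0.875000/0.5 = 1.7500
R = −Δy/(cos θ' − cos θ) = 1.1429
v = R·ω = 1.1429·1.7500 = 2.0000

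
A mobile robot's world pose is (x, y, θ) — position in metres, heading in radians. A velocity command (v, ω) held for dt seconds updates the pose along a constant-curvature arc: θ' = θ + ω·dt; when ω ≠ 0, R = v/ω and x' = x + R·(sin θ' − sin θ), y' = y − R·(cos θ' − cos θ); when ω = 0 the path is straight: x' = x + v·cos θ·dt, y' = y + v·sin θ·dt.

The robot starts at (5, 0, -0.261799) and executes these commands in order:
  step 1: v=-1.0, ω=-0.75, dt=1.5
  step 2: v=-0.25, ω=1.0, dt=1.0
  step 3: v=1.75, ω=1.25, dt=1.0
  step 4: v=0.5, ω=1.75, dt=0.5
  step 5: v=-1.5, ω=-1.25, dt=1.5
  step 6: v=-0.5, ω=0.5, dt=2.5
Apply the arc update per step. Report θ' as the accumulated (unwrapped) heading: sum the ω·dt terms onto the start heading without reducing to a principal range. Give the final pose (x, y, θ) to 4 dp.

step 1: θ'=-1.3868 (R=1.3333) → pose (4.0343, 1.0440, -1.3868)
step 2: θ'=-0.3868 (R=-0.2500) → pose (3.8828, 1.2297, -0.3868)
step 3: θ'=0.8632 (R=1.4000) → pose (5.4748, 1.6163, 0.8632)
step 4: θ'=1.7382 (R=0.2857) → pose (5.5394, 1.8496, 1.7382)
step 5: θ'=-0.1368 (R=1.2000) → pose (4.1925, 0.4609, -0.1368)
step 6: θ'=1.1132 (R=-1.0000) → pose (3.1590, -0.0880, 1.1132)

(3.1590, -0.0880, 1.1132)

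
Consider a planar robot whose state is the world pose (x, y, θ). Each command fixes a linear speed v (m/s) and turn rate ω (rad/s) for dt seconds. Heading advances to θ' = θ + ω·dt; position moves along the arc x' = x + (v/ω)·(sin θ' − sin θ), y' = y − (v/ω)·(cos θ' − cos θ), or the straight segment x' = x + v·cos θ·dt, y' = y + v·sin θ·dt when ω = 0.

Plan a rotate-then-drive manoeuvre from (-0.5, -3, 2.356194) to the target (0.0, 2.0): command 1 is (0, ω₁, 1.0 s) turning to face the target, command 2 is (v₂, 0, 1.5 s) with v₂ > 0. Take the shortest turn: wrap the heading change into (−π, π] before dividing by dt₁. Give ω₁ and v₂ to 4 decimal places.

heading to target = atan2(2−-3, 0−-0.5) = 1.4711
Δθ = wrap(1.4711 − 2.3562) = -0.8851; ω₁ = Δθ/dt₁ = -0.8851
distance = √((0−-0.5)² + (2−-3)²) = 5.0249; v₂ = distance/dt₂ = 3.3500

ω₁ = -0.8851, v₂ = 3.3500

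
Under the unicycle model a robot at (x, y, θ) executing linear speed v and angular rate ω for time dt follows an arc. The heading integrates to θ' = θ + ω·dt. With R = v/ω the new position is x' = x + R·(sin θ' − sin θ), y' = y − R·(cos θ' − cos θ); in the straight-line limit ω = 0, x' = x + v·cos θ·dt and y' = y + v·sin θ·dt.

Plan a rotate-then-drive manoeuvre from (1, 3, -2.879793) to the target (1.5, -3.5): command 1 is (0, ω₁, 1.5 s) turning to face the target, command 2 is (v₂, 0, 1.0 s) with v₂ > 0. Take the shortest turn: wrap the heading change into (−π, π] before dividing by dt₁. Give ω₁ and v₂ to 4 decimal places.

heading to target = atan2(-3.5−3, 1.5−1) = -1.4940
Δθ = wrap(-1.4940 − -2.8798) = 1.3858; ω₁ = Δθ/dt₁ = 0.9238
distance = √((1.5−1)² + (-3.5−3)²) = 6.5192; v₂ = distance/dt₂ = 6.5192

ω₁ = 0.9238, v₂ = 6.5192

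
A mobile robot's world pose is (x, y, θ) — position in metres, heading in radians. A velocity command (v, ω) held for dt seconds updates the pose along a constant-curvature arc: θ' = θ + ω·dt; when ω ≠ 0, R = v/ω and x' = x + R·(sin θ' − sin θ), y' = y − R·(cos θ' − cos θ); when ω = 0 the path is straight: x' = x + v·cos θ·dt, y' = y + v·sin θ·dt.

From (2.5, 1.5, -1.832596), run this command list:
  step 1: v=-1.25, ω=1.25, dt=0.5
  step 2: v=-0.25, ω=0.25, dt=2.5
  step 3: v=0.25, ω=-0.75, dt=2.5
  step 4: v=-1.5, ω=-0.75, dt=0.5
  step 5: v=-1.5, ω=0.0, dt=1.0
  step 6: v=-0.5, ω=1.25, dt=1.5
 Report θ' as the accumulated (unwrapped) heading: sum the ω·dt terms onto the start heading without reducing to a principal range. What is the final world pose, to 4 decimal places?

step 1: θ'=-1.2076 (R=-1.0000) → pose (2.4688, 2.1141, -1.2076)
step 2: θ'=-0.5826 (R=-1.0000) → pose (2.0843, 2.5939, -0.5826)
step 3: θ'=-2.4576 (R=-0.3333) → pose (2.1115, 2.0572, -2.4576)
step 4: θ'=-2.8326 (R=2.0000) → pose (2.7671, 2.4123, -2.8326)
step 5: θ'=-2.8326 (straight) → pose (4.1960, 2.8685, -2.8326)
step 6: θ'=-0.9576 (R=-0.4000) → pose (4.4015, 3.4797, -0.9576)

(4.4015, 3.4797, -0.9576)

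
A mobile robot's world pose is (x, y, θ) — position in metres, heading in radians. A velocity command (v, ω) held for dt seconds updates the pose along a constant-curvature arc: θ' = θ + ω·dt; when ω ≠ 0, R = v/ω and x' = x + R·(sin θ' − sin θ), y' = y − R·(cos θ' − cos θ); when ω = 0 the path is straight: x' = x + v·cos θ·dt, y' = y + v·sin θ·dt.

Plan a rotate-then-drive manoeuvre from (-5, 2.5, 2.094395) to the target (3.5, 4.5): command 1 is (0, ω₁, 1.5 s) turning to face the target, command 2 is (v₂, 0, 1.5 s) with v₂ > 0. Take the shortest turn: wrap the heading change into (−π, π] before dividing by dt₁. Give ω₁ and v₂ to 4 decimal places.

ω₁ = -1.2422, v₂ = 5.8214

heading to target = atan2(4.5−2.5, 3.5−-5) = 0.2311
Δθ = wrap(0.2311 − 2.0944) = -1.8633; ω₁ = Δθ/dt₁ = -1.2422
distance = √((3.5−-5)² + (4.5−2.5)²) = 8.7321; v₂ = distance/dt₂ = 5.8214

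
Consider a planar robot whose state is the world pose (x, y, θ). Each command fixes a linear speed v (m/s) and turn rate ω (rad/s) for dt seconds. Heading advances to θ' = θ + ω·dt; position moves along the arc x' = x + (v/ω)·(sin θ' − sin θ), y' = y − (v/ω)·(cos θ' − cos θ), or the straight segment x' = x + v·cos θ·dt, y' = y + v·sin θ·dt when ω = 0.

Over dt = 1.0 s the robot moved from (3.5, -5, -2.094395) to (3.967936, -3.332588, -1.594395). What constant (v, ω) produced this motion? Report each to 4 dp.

Δθ = -1.594395 − -2.094395 = 0.500000
ω = Δθ/dt = 0.500000/1.0 = 0.5000
R = −Δy/(cos θ' − cos θ) = -3.5000
v = R·ω = -3.5000·0.5000 = -1.7500

v = -1.7500, ω = 0.5000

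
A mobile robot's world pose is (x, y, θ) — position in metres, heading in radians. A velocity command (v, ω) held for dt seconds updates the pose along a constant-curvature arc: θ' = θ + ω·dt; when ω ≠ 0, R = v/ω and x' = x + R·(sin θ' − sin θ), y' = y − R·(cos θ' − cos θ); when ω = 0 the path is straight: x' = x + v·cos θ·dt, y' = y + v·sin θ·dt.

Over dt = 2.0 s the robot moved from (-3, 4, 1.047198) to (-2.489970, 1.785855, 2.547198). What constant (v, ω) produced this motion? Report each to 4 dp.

v = -1.2500, ω = 0.7500

Δθ = 2.547198 − 1.047198 = 1.500000
ω = Δθ/dt = 1.500000/2.0 = 0.7500
R = −Δy/(cos θ' − cos θ) = -1.6667
v = R·ω = -1.6667·0.7500 = -1.2500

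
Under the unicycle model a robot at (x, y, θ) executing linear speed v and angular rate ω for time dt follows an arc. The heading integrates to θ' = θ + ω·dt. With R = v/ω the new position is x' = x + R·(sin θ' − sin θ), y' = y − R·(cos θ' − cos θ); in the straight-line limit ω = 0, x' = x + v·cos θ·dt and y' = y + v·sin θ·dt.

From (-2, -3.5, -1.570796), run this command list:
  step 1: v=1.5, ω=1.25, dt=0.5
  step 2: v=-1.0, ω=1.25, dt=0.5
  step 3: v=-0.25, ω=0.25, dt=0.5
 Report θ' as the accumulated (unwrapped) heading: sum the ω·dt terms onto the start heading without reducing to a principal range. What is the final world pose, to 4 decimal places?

step 1: θ'=-0.9458 (R=1.2000) → pose (-1.7732, -4.2021, -0.9458)
step 2: θ'=-0.3208 (R=-0.8000) → pose (-2.1697, -3.9110, -0.3208)
step 3: θ'=-0.1958 (R=-1.0000) → pose (-2.2904, -3.8791, -0.1958)

(-2.2904, -3.8791, -0.1958)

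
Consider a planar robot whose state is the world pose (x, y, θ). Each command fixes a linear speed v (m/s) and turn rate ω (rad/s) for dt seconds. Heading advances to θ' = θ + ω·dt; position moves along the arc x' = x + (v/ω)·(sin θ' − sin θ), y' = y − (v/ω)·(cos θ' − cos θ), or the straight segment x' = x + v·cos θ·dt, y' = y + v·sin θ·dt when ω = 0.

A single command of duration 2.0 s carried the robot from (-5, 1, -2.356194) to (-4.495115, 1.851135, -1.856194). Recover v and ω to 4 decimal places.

Δθ = -1.856194 − -2.356194 = 0.500000
ω = Δθ/dt = 0.500000/2.0 = 0.2500
R = −Δy/(cos θ' − cos θ) = -2.0000
v = R·ω = -2.0000·0.2500 = -0.5000

v = -0.5000, ω = 0.2500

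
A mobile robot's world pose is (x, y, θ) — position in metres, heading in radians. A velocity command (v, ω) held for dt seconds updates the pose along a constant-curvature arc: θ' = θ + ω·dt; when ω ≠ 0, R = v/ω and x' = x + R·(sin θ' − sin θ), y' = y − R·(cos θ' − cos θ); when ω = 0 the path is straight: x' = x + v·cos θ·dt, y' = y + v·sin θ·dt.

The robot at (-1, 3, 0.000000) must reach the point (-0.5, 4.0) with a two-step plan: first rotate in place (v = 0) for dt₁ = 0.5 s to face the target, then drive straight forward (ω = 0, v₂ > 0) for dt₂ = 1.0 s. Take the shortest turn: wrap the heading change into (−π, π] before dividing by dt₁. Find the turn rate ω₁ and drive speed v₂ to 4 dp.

heading to target = atan2(4−3, -0.5−-1) = 1.1071
Δθ = wrap(1.1071 − 0.0000) = 1.1071; ω₁ = Δθ/dt₁ = 2.2143
distance = √((-0.5−-1)² + (4−3)²) = 1.1180; v₂ = distance/dt₂ = 1.1180

ω₁ = 2.2143, v₂ = 1.1180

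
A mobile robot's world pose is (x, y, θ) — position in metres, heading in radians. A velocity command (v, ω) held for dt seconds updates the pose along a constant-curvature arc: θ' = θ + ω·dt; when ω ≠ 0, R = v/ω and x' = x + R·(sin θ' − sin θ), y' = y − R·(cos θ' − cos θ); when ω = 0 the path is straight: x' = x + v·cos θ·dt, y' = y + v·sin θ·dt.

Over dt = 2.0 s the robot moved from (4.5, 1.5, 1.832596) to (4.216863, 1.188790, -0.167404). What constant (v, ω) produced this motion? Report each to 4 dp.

Δθ = -0.167404 − 1.832596 = -2.000000
ω = Δθ/dt = -2.000000/2.0 = -1.0000
R = −Δy/(cos θ' − cos θ) = 0.2500
v = R·ω = 0.2500·-1.0000 = -0.2500

v = -0.2500, ω = -1.0000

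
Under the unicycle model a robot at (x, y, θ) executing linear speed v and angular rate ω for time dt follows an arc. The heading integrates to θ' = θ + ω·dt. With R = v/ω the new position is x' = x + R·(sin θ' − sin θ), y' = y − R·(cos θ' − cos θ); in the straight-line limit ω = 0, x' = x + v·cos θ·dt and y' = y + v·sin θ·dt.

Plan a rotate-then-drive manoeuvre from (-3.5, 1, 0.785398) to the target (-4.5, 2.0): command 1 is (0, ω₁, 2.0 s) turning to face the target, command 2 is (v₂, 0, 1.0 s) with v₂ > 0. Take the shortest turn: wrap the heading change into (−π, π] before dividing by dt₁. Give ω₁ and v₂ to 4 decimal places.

ω₁ = 0.7854, v₂ = 1.4142

heading to target = atan2(2−1, -4.5−-3.5) = 2.3562
Δθ = wrap(2.3562 − 0.7854) = 1.5708; ω₁ = Δθ/dt₁ = 0.7854
distance = √((-4.5−-3.5)² + (2−1)²) = 1.4142; v₂ = distance/dt₂ = 1.4142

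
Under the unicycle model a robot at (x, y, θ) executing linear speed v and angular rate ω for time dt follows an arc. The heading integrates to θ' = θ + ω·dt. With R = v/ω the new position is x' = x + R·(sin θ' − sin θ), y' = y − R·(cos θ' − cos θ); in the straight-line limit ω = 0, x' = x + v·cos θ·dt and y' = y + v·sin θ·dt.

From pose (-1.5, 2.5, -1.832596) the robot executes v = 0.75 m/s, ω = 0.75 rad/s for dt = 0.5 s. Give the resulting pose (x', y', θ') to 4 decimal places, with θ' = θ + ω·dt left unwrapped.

θ' = -1.8326 + 0.75·0.5 = -1.4576
R = v/ω = 0.75/0.75 = 1.0000
x' = -1.5 + 1.0000·(sin -1.4576 − sin -1.8326) = -1.5277
y' = 2.5 − 1.0000·(cos -1.4576 − cos -1.8326) = 2.1282

(-1.5277, 2.1282, -1.4576)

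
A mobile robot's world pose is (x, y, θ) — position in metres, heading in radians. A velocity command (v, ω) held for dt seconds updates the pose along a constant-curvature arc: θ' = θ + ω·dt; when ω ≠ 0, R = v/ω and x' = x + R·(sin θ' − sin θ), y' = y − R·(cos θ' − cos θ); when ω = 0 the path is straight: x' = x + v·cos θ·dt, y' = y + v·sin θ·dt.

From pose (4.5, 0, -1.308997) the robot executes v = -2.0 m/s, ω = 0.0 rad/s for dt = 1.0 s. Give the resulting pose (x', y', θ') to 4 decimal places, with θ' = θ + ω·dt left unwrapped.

(3.9824, 1.9319, -1.3090)

θ' = -1.3090 + 0.0·1.0 = -1.3090
ω = 0 → straight: x' = 4.5 + -2.0·cos(-1.3090)·1.0 = 3.9824
y' = 0 + -2.0·sin(-1.3090)·1.0 = 1.9319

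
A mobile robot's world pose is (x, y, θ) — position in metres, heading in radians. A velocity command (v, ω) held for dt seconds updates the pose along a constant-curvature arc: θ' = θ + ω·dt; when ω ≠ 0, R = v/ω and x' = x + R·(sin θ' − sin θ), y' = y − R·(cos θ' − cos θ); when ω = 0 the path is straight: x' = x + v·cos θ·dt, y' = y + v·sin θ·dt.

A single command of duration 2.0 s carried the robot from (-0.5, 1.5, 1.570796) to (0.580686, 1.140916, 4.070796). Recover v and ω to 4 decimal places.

v = -0.7500, ω = 1.2500

Δθ = 4.070796 − 1.570796 = 2.500000
ω = Δθ/dt = 2.500000/2.0 = 1.2500
R = Δx/(sin θ' − sin θ) = -0.6000
v = R·ω = -0.6000·1.2500 = -0.7500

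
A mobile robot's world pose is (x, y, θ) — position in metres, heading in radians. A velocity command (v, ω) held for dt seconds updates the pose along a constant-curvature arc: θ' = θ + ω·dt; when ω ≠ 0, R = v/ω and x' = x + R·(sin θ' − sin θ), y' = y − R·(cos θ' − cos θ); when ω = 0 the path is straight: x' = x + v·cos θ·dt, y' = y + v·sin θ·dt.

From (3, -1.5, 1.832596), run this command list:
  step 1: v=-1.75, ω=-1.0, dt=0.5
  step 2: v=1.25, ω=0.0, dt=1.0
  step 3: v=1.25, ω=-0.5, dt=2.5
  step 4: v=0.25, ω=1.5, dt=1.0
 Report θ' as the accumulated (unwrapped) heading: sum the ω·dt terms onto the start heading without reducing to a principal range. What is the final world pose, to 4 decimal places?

step 1: θ'=1.3326 (R=1.7500) → pose (3.0102, -2.3659, 1.3326)
step 2: θ'=1.3326 (straight) → pose (3.3052, -1.1511, 1.3326)
step 3: θ'=0.0826 (R=-2.5000) → pose (5.5283, 0.7504, 0.0826)
step 4: θ'=1.5826 (R=0.1667) → pose (5.6812, 0.9185, 1.5826)

(5.6812, 0.9185, 1.5826)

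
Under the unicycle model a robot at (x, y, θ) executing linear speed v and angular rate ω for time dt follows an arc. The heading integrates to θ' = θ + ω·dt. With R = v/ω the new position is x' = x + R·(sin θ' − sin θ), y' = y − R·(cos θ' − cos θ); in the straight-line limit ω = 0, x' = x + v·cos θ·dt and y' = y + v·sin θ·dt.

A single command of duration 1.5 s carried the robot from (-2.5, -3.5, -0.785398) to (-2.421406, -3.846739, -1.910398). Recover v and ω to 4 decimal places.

v = 0.2500, ω = -0.7500

Δθ = -1.910398 − -0.785398 = -1.125000
ω = Δθ/dt = -1.125000/1.5 = -0.7500
R = −Δy/(cos θ' − cos θ) = -0.3333
v = R·ω = -0.3333·-0.7500 = 0.2500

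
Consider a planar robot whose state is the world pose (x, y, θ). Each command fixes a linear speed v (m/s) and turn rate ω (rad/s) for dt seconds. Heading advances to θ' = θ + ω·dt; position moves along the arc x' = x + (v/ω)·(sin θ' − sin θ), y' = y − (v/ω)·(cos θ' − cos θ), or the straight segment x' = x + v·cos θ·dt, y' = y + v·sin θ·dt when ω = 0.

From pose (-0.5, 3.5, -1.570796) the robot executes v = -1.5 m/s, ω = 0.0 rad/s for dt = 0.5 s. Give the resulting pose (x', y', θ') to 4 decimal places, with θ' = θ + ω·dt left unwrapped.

θ' = -1.5708 + 0.0·0.5 = -1.5708
ω = 0 → straight: x' = -0.5 + -1.5·cos(-1.5708)·0.5 = -0.5000
y' = 3.5 + -1.5·sin(-1.5708)·0.5 = 4.2500

(-0.5000, 4.2500, -1.5708)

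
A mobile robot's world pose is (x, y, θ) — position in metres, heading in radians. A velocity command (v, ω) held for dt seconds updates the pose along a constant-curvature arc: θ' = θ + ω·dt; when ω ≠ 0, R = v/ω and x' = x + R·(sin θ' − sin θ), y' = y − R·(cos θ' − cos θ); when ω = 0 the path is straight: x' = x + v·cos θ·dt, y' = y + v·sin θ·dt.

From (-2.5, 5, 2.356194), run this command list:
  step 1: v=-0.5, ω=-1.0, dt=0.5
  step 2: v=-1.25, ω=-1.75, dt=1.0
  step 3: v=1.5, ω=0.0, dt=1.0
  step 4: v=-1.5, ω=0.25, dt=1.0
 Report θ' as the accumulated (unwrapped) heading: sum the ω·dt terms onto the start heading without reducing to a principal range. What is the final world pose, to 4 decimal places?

(-2.9482, 3.6920, 0.3562)

step 1: θ'=1.8562 (R=0.5000) → pose (-2.3738, 4.7872, 1.8562)
step 2: θ'=0.1062 (R=0.7143) → pose (-2.9835, 3.8759, 0.1062)
step 3: θ'=0.1062 (straight) → pose (-1.4919, 4.0348, 0.1062)
step 4: θ'=0.3562 (R=-6.0000) → pose (-2.9482, 3.6920, 0.3562)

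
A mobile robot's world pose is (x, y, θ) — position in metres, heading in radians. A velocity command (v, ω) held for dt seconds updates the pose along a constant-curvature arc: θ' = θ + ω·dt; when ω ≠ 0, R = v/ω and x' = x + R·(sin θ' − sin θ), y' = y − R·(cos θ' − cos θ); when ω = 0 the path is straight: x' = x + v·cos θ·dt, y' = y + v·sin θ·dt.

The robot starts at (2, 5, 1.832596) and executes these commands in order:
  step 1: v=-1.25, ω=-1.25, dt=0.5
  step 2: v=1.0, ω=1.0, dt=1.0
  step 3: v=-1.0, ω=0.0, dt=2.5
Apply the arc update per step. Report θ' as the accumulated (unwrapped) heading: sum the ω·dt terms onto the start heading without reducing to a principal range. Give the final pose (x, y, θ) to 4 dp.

(3.3246, 3.3258, 2.2076)

step 1: θ'=1.2076 (R=1.0000) → pose (1.9688, 4.3859, 1.2076)
step 2: θ'=2.2076 (R=1.0000) → pose (1.8381, 5.3358, 2.2076)
step 3: θ'=2.2076 (straight) → pose (3.3246, 3.3258, 2.2076)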